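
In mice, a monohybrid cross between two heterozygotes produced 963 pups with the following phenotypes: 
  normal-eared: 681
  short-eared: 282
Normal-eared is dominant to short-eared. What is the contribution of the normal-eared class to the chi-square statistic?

For a monohybrid cross between heterozygotes with complete dominance, the expected phenotypic ratio is 3:1.
Total ratio parts = 4. Expected numbers out of 963:
  normal-eared: 963 × 3/4 = 722.25
  short-eared: 963 × 1/4 = 240.75
Contribution of normal-eared: (681 − 722.25)² / 722.25 = 2.3559

2.356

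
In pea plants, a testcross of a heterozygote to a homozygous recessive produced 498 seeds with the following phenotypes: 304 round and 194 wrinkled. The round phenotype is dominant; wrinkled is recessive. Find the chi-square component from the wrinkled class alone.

A testcross of a heterozygote (Aa × aa) gives a 1:1 phenotypic ratio.
Total ratio parts = 2. Expected numbers out of 498:
  round: 498 × 1/2 = 249
  wrinkled: 498 × 1/2 = 249
Contribution of wrinkled: (194 − 249)² / 249 = 12.1486

12.149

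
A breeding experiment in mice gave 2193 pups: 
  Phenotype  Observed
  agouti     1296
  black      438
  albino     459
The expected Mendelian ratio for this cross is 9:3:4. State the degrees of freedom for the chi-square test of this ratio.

A goodness-of-fit test with 3 phenotype classes has df = 3 − 1 = 2.

2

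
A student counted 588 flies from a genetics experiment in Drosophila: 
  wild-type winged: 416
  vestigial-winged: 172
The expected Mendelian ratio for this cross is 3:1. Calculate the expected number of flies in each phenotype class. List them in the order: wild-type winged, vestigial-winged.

Total ratio parts = 4. Expected numbers out of 588:
  wild-type winged: 588 × 3/4 = 441
  vestigial-winged: 588 × 1/4 = 147

441, 147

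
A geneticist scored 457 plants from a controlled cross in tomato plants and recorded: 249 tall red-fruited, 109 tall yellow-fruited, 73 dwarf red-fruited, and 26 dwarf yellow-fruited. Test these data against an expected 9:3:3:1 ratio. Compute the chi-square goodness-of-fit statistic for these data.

Total ratio parts = 16. Expected numbers out of 457:
  tall red-fruited: 457 × 9/16 = 257.0625
  tall yellow-fruited: 457 × 3/16 = 85.6875
  dwarf red-fruited: 457 × 3/16 = 85.6875
  dwarf yellow-fruited: 457 × 1/16 = 28.5625
χ² = Σ (O − E)² / E
  tall red-fruited: (249 − 257.0625)² / 257.0625 = 0.2529
  tall yellow-fruited: (109 − 85.6875)² / 85.6875 = 6.3425
  dwarf red-fruited: (73 − 85.6875)² / 85.6875 = 1.8786
  dwarf yellow-fruited: (26 − 28.5625)² / 28.5625 = 0.2299
χ² = 0.2529 + 6.3425 + 1.8786 + 0.2299 = 8.7039 ≈ 8.704

8.704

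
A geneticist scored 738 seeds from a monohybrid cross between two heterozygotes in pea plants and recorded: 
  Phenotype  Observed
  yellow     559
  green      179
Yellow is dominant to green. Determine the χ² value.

0.219

For a monohybrid cross between heterozygotes with complete dominance, the expected phenotypic ratio is 3:1.
Total ratio parts = 4. Expected numbers out of 738:
  yellow: 738 × 3/4 = 553.5
  green: 738 × 1/4 = 184.5
χ² = Σ (O − E)² / E
  yellow: (559 − 553.5)² / 553.5 = 0.0547
  green: (179 − 184.5)² / 184.5 = 0.1640
χ² = 0.0547 + 0.1640 = 0.2187 ≈ 0.219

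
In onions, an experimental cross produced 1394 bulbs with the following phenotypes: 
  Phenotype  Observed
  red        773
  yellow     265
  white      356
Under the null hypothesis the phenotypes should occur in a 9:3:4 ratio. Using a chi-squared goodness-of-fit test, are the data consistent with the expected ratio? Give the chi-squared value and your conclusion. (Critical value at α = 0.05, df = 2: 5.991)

0.370; consistent

Expected counts for N = 1394 under a 9:3:4 ratio (total parts = 16):
  red: 1394 × 9/16 = 784.125
  yellow: 1394 × 3/16 = 261.375
  white: 1394 × 4/16 = 348.5
χ² = Σ (O − E)² / E
  red: (773 − 784.125)² / 784.125 = 0.1578
  yellow: (265 − 261.375)² / 261.375 = 0.0503
  white: (356 − 348.5)² / 348.5 = 0.1614
χ² = 0.1578 + 0.0503 + 0.1614 = 0.3695 ≈ 0.370
Degrees of freedom = 3 − 1 = 2; critical value at α = 0.05 is 5.991.
Since 0.370 < 5.991, we fail to reject the null hypothesis — the data are consistent with the 9:3:4 ratio.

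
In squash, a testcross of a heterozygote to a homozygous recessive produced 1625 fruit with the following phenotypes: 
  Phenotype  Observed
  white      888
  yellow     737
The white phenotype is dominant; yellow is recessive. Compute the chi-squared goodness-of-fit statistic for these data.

A testcross of a heterozygote (Aa × aa) gives a 1:1 phenotypic ratio.
Total ratio parts = 2. Expected numbers out of 1625:
  white: 1625 × 1/2 = 812.5
  yellow: 1625 × 1/2 = 812.5
χ² = Σ (O − E)² / E
  white: (888 − 812.5)² / 812.5 = 7.0157
  yellow: (737 − 812.5)² / 812.5 = 7.0157
χ² = 7.0157 + 7.0157 = 14.0314 ≈ 14.031

14.031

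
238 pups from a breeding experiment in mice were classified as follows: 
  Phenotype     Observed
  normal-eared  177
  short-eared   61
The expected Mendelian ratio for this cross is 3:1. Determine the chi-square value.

Under the 3:1 hypothesis (Σ ratio = 4, N = 238):
  normal-eared: 238 × 3/4 = 178.5
  short-eared: 238 × 1/4 = 59.5
χ² = Σ (O − E)² / E
  normal-eared: (177 − 178.5)² / 178.5 = 0.0126
  short-eared: (61 − 59.5)² / 59.5 = 0.0378
χ² = 0.0126 + 0.0378 = 0.0504 ≈ 0.050

0.050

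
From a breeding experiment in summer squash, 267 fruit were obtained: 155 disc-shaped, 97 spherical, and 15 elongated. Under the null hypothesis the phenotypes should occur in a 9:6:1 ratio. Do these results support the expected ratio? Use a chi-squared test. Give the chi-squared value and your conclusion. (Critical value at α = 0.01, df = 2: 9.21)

0.422; consistent

Expected counts for N = 267 under a 9:6:1 ratio (total parts = 16):
  disc-shaped: 267 × 9/16 = 150.1875
  spherical: 267 × 6/16 = 100.125
  elongated: 267 × 1/16 = 16.6875
χ² = Σ (O − E)² / E
  disc-shaped: (155 − 150.1875)² / 150.1875 = 0.1542
  spherical: (97 − 100.125)² / 100.125 = 0.0975
  elongated: (15 − 16.6875)² / 16.6875 = 0.1706
χ² = 0.1542 + 0.0975 + 0.1706 = 0.4223 ≈ 0.422
Degrees of freedom = 3 − 1 = 2; critical value at α = 0.01 is 9.21.
Since 0.422 < 9.21, we fail to reject the null hypothesis — the data are consistent with the 9:6:1 ratio.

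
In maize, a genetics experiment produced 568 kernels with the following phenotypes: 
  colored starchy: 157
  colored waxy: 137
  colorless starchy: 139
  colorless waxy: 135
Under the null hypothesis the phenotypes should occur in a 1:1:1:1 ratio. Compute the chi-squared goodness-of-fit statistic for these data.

Total ratio parts = 4. Expected numbers out of 568:
  colored starchy: 568 × 1/4 = 142
  colored waxy: 568 × 1/4 = 142
  colorless starchy: 568 × 1/4 = 142
  colorless waxy: 568 × 1/4 = 142
χ² = Σ (O − E)² / E
  colored starchy: (157 − 142)² / 142 = 1.5845
  colored waxy: (137 − 142)² / 142 = 0.1761
  colorless starchy: (139 − 142)² / 142 = 0.0634
  colorless waxy: (135 − 142)² / 142 = 0.3451
χ² = 1.5845 + 0.1761 + 0.0634 + 0.3451 = 2.1691 ≈ 2.169

2.169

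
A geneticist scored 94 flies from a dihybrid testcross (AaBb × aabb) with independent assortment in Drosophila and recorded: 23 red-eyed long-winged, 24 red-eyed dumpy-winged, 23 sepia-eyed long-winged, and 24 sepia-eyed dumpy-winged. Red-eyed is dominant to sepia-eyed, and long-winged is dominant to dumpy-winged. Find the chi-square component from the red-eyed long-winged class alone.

A dihybrid testcross with independent assortment gives a 1:1:1:1 ratio.
Under the 1:1:1:1 hypothesis (Σ ratio = 4, N = 94):
  red-eyed long-winged: 94 × 1/4 = 23.5
  red-eyed dumpy-winged: 94 × 1/4 = 23.5
  sepia-eyed long-winged: 94 × 1/4 = 23.5
  sepia-eyed dumpy-winged: 94 × 1/4 = 23.5
Contribution of red-eyed long-winged: (23 − 23.5)² / 23.5 = 0.0106

0.011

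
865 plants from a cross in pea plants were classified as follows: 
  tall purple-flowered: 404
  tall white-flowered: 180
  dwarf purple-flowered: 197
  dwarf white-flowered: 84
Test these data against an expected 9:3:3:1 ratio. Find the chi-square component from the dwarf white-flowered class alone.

16.578

Total ratio parts = 16. Expected numbers out of 865:
  tall purple-flowered: 865 × 9/16 = 486.5625
  tall white-flowered: 865 × 3/16 = 162.1875
  dwarf purple-flowered: 865 × 3/16 = 162.1875
  dwarf white-flowered: 865 × 1/16 = 54.0625
Contribution of dwarf white-flowered: (84 − 54.0625)² / 54.0625 = 16.5781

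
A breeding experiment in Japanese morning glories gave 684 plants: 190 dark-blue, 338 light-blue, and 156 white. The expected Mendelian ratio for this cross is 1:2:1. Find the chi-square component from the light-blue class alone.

0.047

Total ratio parts = 4. Expected numbers out of 684:
  dark-blue: 684 × 1/4 = 171
  light-blue: 684 × 2/4 = 342
  white: 684 × 1/4 = 171
Contribution of light-blue: (338 − 342)² / 342 = 0.0468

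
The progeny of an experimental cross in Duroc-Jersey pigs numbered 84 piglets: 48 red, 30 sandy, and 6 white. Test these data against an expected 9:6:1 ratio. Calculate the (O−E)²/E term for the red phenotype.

Under the 9:6:1 hypothesis (Σ ratio = 16, N = 84):
  red: 84 × 9/16 = 47.25
  sandy: 84 × 6/16 = 31.5
  white: 84 × 1/16 = 5.25
Contribution of red: (48 − 47.25)² / 47.25 = 0.0119

0.012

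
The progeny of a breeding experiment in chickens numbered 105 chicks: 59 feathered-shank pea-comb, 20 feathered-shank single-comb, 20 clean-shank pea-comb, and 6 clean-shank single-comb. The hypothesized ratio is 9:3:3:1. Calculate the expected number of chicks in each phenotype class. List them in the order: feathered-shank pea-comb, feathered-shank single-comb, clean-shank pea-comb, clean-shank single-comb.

The 9:3:3:1 ratio has 16 parts, so with N = 105 the expected counts are:
  feathered-shank pea-comb: 105 × 9/16 = 59.0625
  feathered-shank single-comb: 105 × 3/16 = 19.6875
  clean-shank pea-comb: 105 × 3/16 = 19.6875
  clean-shank single-comb: 105 × 1/16 = 6.5625

59.0625, 19.6875, 19.6875, 6.5625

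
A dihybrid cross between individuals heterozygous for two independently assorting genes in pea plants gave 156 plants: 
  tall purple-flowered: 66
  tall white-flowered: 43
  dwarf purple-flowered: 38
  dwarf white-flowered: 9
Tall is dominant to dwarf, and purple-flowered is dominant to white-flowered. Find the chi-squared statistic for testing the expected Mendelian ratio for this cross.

A dihybrid F₂ with independent assortment and complete dominance at both loci gives a 9:3:3:1 phenotypic ratio.
Under the 9:3:3:1 hypothesis (Σ ratio = 16, N = 156):
  tall purple-flowered: 156 × 9/16 = 87.75
  tall white-flowered: 156 × 3/16 = 29.25
  dwarf purple-flowered: 156 × 3/16 = 29.25
  dwarf white-flowered: 156 × 1/16 = 9.75
χ² = Σ (O − E)² / E
  tall purple-flowered: (66 − 87.75)² / 87.75 = 5.3910
  tall white-flowered: (43 − 29.25)² / 29.25 = 6.4637
  dwarf purple-flowered: (38 − 29.25)² / 29.25 = 2.6175
  dwarf white-flowered: (9 − 9.75)² / 9.75 = 0.0577
χ² = 5.3910 + 6.4637 + 2.6175 + 0.0577 = 14.5299 ≈ 14.530

14.530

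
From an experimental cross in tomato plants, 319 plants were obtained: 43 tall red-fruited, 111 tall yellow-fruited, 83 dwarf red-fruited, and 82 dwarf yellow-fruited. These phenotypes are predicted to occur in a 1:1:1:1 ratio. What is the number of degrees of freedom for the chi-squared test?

A goodness-of-fit test with 4 phenotype classes has df = 4 − 1 = 3.

3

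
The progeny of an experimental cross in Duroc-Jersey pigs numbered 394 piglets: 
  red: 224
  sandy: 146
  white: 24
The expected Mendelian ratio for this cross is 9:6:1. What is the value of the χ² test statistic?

0.062

The 9:6:1 ratio has 16 parts, so with N = 394 the expected counts are:
  red: 394 × 9/16 = 221.625
  sandy: 394 × 6/16 = 147.75
  white: 394 × 1/16 = 24.625
χ² = Σ (O − E)² / E
  red: (224 − 221.625)² / 221.625 = 0.0255
  sandy: (146 − 147.75)² / 147.75 = 0.0207
  white: (24 − 24.625)² / 24.625 = 0.0159
χ² = 0.0255 + 0.0207 + 0.0159 = 0.0621 ≈ 0.062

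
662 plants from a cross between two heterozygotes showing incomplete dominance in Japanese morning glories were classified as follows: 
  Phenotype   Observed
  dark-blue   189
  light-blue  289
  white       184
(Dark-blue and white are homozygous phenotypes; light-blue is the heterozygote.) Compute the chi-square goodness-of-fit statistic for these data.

With incomplete dominance, a heterozygote × heterozygote cross gives a 1:2:1 phenotypic ratio.
Under the 1:2:1 hypothesis (Σ ratio = 4, N = 662):
  dark-blue: 662 × 1/4 = 165.5
  light-blue: 662 × 2/4 = 331
  white: 662 × 1/4 = 165.5
χ² = Σ (O − E)² / E
  dark-blue: (189 − 165.5)² / 165.5 = 3.3369
  light-blue: (289 − 331)² / 331 = 5.3293
  white: (184 − 165.5)² / 165.5 = 2.0680
χ² = 3.3369 + 5.3293 + 2.0680 = 10.7342 ≈ 10.734

10.734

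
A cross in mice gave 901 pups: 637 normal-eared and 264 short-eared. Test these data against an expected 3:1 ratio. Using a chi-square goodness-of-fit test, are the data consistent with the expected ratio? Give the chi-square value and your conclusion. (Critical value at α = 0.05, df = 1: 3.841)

Expected counts for N = 901 under a 3:1 ratio (total parts = 4):
  normal-eared: 901 × 3/4 = 675.75
  short-eared: 901 × 1/4 = 225.25
χ² = Σ (O − E)² / E
  normal-eared: (637 − 675.75)² / 675.75 = 2.2221
  short-eared: (264 − 225.25)² / 225.25 = 6.6662
χ² = 2.2221 + 6.6662 = 8.8883 ≈ 8.888
Degrees of freedom = 2 − 1 = 1; critical value at α = 0.05 is 3.841.
Since 8.888 > 3.841, we reject the null hypothesis — the data do not fit the 3:1 ratio.

8.888; not consistent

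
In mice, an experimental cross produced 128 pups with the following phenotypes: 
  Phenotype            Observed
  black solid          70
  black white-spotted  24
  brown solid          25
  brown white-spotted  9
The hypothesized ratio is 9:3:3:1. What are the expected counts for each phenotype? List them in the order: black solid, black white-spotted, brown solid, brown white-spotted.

72, 24, 24, 8

The 9:3:3:1 ratio has 16 parts, so with N = 128 the expected counts are:
  black solid: 128 × 9/16 = 72
  black white-spotted: 128 × 3/16 = 24
  brown solid: 128 × 3/16 = 24
  brown white-spotted: 128 × 1/16 = 8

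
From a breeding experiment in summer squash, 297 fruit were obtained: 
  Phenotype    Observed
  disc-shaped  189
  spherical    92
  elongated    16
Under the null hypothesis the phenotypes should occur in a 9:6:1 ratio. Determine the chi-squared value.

6.605

Total ratio parts = 16. Expected numbers out of 297:
  disc-shaped: 297 × 9/16 = 167.0625
  spherical: 297 × 6/16 = 111.375
  elongated: 297 × 1/16 = 18.5625
χ² = Σ (O − E)² / E
  disc-shaped: (189 − 167.0625)² / 167.0625 = 2.8807
  spherical: (92 − 111.375)² / 111.375 = 3.3705
  elongated: (16 − 18.5625)² / 18.5625 = 0.3537
χ² = 2.8807 + 3.3705 + 0.3537 = 6.6049 ≈ 6.605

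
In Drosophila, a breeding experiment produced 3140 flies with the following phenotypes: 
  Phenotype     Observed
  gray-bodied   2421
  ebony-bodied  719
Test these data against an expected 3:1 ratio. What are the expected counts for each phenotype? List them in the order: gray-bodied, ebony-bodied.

The 3:1 ratio has 4 parts, so with N = 3140 the expected counts are:
  gray-bodied: 3140 × 3/4 = 2355
  ebony-bodied: 3140 × 1/4 = 785

2355, 785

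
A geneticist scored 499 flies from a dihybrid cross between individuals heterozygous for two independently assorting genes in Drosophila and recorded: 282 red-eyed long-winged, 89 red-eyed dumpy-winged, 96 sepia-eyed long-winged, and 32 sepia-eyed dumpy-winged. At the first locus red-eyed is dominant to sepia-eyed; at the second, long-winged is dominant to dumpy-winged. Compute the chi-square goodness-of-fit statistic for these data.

A dihybrid F₂ with independent assortment and complete dominance at both loci gives a 9:3:3:1 phenotypic ratio.
The 9:3:3:1 ratio has 16 parts, so with N = 499 the expected counts are:
  red-eyed long-winged: 499 × 9/16 = 280.6875
  red-eyed dumpy-winged: 499 × 3/16 = 93.5625
  sepia-eyed long-winged: 499 × 3/16 = 93.5625
  sepia-eyed dumpy-winged: 499 × 1/16 = 31.1875
χ² = Σ (O − E)² / E
  red-eyed long-winged: (282 − 280.6875)² / 280.6875 = 0.0061
  red-eyed dumpy-winged: (89 − 93.5625)² / 93.5625 = 0.2225
  sepia-eyed long-winged: (96 − 93.5625)² / 93.5625 = 0.0635
  sepia-eyed dumpy-winged: (32 − 31.1875)² / 31.1875 = 0.0212
χ² = 0.0061 + 0.2225 + 0.0635 + 0.0212 = 0.3133 ≈ 0.313

0.313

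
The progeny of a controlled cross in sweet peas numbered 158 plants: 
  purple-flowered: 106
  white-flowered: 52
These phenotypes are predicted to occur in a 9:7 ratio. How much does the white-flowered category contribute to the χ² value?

4.243

Expected counts for N = 158 under a 9:7 ratio (total parts = 16):
  purple-flowered: 158 × 9/16 = 88.875
  white-flowered: 158 × 7/16 = 69.125
Contribution of white-flowered: (52 − 69.125)² / 69.125 = 4.2425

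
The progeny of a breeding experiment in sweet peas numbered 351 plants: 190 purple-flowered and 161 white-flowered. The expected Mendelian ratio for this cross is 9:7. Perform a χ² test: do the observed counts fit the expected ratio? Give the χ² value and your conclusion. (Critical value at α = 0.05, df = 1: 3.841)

0.640; consistent

Total ratio parts = 16. Expected numbers out of 351:
  purple-flowered: 351 × 9/16 = 197.4375
  white-flowered: 351 × 7/16 = 153.5625
χ² = Σ (O − E)² / E
  purple-flowered: (190 − 197.4375)² / 197.4375 = 0.2802
  white-flowered: (161 − 153.5625)² / 153.5625 = 0.3602
χ² = 0.2802 + 0.3602 = 0.6404 ≈ 0.640
Degrees of freedom = 2 − 1 = 1; critical value at α = 0.05 is 3.841.
Since 0.640 < 3.841, we fail to reject the null hypothesis — the data are consistent with the 9:7 ratio.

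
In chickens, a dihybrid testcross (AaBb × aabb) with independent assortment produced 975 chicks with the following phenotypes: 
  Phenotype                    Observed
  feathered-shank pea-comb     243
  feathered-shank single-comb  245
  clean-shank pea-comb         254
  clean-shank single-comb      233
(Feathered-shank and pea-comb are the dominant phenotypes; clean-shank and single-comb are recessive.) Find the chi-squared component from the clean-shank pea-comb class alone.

0.431

A dihybrid testcross with independent assortment gives a 1:1:1:1 ratio.
The 1:1:1:1 ratio has 4 parts, so with N = 975 the expected counts are:
  feathered-shank pea-comb: 975 × 1/4 = 243.75
  feathered-shank single-comb: 975 × 1/4 = 243.75
  clean-shank pea-comb: 975 × 1/4 = 243.75
  clean-shank single-comb: 975 × 1/4 = 243.75
Contribution of clean-shank pea-comb: (254 − 243.75)² / 243.75 = 0.4310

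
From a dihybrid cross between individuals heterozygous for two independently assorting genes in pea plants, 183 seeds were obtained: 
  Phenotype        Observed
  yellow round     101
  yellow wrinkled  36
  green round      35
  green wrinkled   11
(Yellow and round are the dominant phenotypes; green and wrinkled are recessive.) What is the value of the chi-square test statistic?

A dihybrid F₂ with independent assortment and complete dominance at both loci gives a 9:3:3:1 phenotypic ratio.
Total ratio parts = 16. Expected numbers out of 183:
  yellow round: 183 × 9/16 = 102.9375
  yellow wrinkled: 183 × 3/16 = 34.3125
  green round: 183 × 3/16 = 34.3125
  green wrinkled: 183 × 1/16 = 11.4375
χ² = Σ (O − E)² / E
  yellow round: (101 − 102.9375)² / 102.9375 = 0.0365
  yellow wrinkled: (36 − 34.3125)² / 34.3125 = 0.0830
  green round: (35 − 34.3125)² / 34.3125 = 0.0138
  green wrinkled: (11 − 11.4375)² / 11.4375 = 0.0167
χ² = 0.0365 + 0.0830 + 0.0138 + 0.0167 = 0.150

0.150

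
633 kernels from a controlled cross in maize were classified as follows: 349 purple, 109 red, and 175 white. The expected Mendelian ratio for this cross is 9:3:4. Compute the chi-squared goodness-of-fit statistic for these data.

The 9:3:4 ratio has 16 parts, so with N = 633 the expected counts are:
  purple: 633 × 9/16 = 356.0625
  red: 633 × 3/16 = 118.6875
  white: 633 × 4/16 = 158.25
χ² = Σ (O − E)² / E
  purple: (349 − 356.0625)² / 356.0625 = 0.1401
  red: (109 − 118.6875)² / 118.6875 = 0.7907
  white: (175 − 158.25)² / 158.25 = 1.7729
χ² = 0.1401 + 0.7907 + 1.7729 = 2.7037 ≈ 2.704

2.704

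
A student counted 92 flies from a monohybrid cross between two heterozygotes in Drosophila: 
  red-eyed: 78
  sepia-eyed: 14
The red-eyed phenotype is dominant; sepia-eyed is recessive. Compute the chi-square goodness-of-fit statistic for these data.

For a monohybrid cross between heterozygotes with complete dominance, the expected phenotypic ratio is 3:1.
The 3:1 ratio has 4 parts, so with N = 92 the expected counts are:
  red-eyed: 92 × 3/4 = 69
  sepia-eyed: 92 × 1/4 = 23
χ² = Σ (O − E)² / E
  red-eyed: (78 − 69)² / 69 = 1.1739
  sepia-eyed: (14 − 23)² / 23 = 3.5217
χ² = 1.1739 + 3.5217 = 4.6956 ≈ 4.696

4.696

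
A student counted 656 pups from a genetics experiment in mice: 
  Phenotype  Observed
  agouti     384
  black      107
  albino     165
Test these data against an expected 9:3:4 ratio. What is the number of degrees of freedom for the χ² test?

2

A goodness-of-fit test with 3 phenotype classes has df = 3 − 1 = 2.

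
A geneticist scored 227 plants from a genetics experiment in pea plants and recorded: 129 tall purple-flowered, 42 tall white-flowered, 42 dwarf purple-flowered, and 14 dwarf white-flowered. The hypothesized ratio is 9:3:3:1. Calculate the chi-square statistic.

The 9:3:3:1 ratio has 16 parts, so with N = 227 the expected counts are:
  tall purple-flowered: 227 × 9/16 = 127.6875
  tall white-flowered: 227 × 3/16 = 42.5625
  dwarf purple-flowered: 227 × 3/16 = 42.5625
  dwarf white-flowered: 227 × 1/16 = 14.1875
χ² = Σ (O − E)² / E
  tall purple-flowered: (129 − 127.6875)² / 127.6875 = 0.0135
  tall white-flowered: (42 − 42.5625)² / 42.5625 = 0.0074
  dwarf purple-flowered: (42 − 42.5625)² / 42.5625 = 0.0074
  dwarf white-flowered: (14 − 14.1875)² / 14.1875 = 0.0025
χ² = 0.0135 + 0.0074 + 0.0074 + 0.0025 = 0.0308 ≈ 0.031

0.031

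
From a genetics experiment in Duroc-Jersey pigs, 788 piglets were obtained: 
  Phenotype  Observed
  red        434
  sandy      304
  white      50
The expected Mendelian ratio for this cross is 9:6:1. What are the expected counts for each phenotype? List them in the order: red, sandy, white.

443.25, 295.5, 49.25

The 9:6:1 ratio has 16 parts, so with N = 788 the expected counts are:
  red: 788 × 9/16 = 443.25
  sandy: 788 × 6/16 = 295.5
  white: 788 × 1/16 = 49.25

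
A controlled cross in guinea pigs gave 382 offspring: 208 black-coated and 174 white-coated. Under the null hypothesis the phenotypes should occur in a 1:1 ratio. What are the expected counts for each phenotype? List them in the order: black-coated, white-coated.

191, 191

The 1:1 ratio has 2 parts, so with N = 382 the expected counts are:
  black-coated: 382 × 1/2 = 191
  white-coated: 382 × 1/2 = 191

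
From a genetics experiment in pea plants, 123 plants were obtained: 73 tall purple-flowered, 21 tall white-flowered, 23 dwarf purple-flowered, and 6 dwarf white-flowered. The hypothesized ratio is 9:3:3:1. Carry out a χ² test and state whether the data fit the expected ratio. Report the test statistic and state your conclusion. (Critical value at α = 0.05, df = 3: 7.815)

0.765; consistent

Under the 9:3:3:1 hypothesis (Σ ratio = 16, N = 123):
  tall purple-flowered: 123 × 9/16 = 69.1875
  tall white-flowered: 123 × 3/16 = 23.0625
  dwarf purple-flowered: 123 × 3/16 = 23.0625
  dwarf white-flowered: 123 × 1/16 = 7.6875
χ² = Σ (O − E)² / E
  tall purple-flowered: (73 − 69.1875)² / 69.1875 = 0.2101
  tall white-flowered: (21 − 23.0625)² / 23.0625 = 0.1845
  dwarf purple-flowered: (23 − 23.0625)² / 23.0625 = 0.0002
  dwarf white-flowered: (6 − 7.6875)² / 7.6875 = 0.3704
χ² = 0.2101 + 0.1845 + 0.0002 + 0.3704 = 0.7652 ≈ 0.765
Degrees of freedom = 4 − 1 = 3; critical value at α = 0.05 is 7.815.
Since 0.765 < 7.815, we fail to reject the null hypothesis — the data are consistent with the 9:3:3:1 ratio.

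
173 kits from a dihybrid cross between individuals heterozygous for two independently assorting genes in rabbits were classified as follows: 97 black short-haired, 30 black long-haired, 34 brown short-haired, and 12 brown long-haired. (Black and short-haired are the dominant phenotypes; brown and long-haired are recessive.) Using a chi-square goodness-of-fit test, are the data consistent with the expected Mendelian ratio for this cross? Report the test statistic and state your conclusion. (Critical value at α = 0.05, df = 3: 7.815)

0.390; consistent

A dihybrid F₂ with independent assortment and complete dominance at both loci gives a 9:3:3:1 phenotypic ratio.
Under the 9:3:3:1 hypothesis (Σ ratio = 16, N = 173):
  black short-haired: 173 × 9/16 = 97.3125
  black long-haired: 173 × 3/16 = 32.4375
  brown short-haired: 173 × 3/16 = 32.4375
  brown long-haired: 173 × 1/16 = 10.8125
χ² = Σ (O − E)² / E
  black short-haired: (97 − 97.3125)² / 97.3125 = 0.0010
  black long-haired: (30 − 32.4375)² / 32.4375 = 0.1832
  brown short-haired: (34 − 32.4375)² / 32.4375 = 0.0753
  brown long-haired: (12 − 10.8125)² / 10.8125 = 0.1304
χ² = 0.0010 + 0.1832 + 0.0753 + 0.1304 = 0.3899 ≈ 0.390
Degrees of freedom = 4 − 1 = 3; critical value at α = 0.05 is 7.815.
Since 0.390 < 7.815, we fail to reject the null hypothesis — the data are consistent with the 9:3:3:1 ratio.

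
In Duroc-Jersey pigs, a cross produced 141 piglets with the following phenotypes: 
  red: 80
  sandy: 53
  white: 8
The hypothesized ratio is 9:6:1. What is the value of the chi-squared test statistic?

0.081

The 9:6:1 ratio has 16 parts, so with N = 141 the expected counts are:
  red: 141 × 9/16 = 79.3125
  sandy: 141 × 6/16 = 52.875
  white: 141 × 1/16 = 8.8125
χ² = Σ (O − E)² / E
  red: (80 − 79.3125)² / 79.3125 = 0.0060
  sandy: (53 − 52.875)² / 52.875 = 0.0003
  white: (8 − 8.8125)² / 8.8125 = 0.0749
χ² = 0.0060 + 0.0003 + 0.0749 = 0.0812 ≈ 0.081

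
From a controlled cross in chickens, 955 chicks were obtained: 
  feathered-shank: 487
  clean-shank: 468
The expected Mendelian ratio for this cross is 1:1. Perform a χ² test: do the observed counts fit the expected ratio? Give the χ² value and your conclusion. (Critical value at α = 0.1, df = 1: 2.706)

Expected counts for N = 955 under a 1:1 ratio (total parts = 2):
  feathered-shank: 955 × 1/2 = 477.5
  clean-shank: 955 × 1/2 = 477.5
χ² = Σ (O − E)² / E
  feathered-shank: (487 − 477.5)² / 477.5 = 0.1890
  clean-shank: (468 − 477.5)² / 477.5 = 0.1890
χ² = 0.1890 + 0.1890 = 0.378
Degrees of freedom = 2 − 1 = 1; critical value at α = 0.1 is 2.706.
Since 0.378 < 2.706, we fail to reject the null hypothesis — the data are consistent with the 1:1 ratio.

0.378; consistent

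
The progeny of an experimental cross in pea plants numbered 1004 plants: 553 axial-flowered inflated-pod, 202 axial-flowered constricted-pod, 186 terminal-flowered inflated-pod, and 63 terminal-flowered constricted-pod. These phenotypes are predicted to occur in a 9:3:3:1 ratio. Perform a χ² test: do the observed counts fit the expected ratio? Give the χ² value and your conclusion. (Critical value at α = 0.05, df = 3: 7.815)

1.277; consistent

Expected counts for N = 1004 under a 9:3:3:1 ratio (total parts = 16):
  axial-flowered inflated-pod: 1004 × 9/16 = 564.75
  axial-flowered constricted-pod: 1004 × 3/16 = 188.25
  terminal-flowered inflated-pod: 1004 × 3/16 = 188.25
  terminal-flowered constricted-pod: 1004 × 1/16 = 62.75
χ² = Σ (O − E)² / E
  axial-flowered inflated-pod: (553 − 564.75)² / 564.75 = 0.2445
  axial-flowered constricted-pod: (202 − 188.25)² / 188.25 = 1.0043
  terminal-flowered inflated-pod: (186 − 188.25)² / 188.25 = 0.0269
  terminal-flowered constricted-pod: (63 − 62.75)² / 62.75 = 0.0010
χ² = 0.2445 + 1.0043 + 0.0269 + 0.0010 = 1.2767 ≈ 1.277
Degrees of freedom = 4 − 1 = 3; critical value at α = 0.05 is 7.815.
Since 1.277 < 7.815, we fail to reject the null hypothesis — the data are consistent with the 9:3:3:1 ratio.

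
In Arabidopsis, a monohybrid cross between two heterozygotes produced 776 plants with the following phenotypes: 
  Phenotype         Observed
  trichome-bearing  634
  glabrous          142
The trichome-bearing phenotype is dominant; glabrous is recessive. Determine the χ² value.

18.584

For a monohybrid cross between heterozygotes with complete dominance, the expected phenotypic ratio is 3:1.
Under the 3:1 hypothesis (Σ ratio = 4, N = 776):
  trichome-bearing: 776 × 3/4 = 582
  glabrous: 776 × 1/4 = 194
χ² = Σ (O − E)² / E
  trichome-bearing: (634 − 582)² / 582 = 4.6460
  glabrous: (142 − 194)² / 194 = 13.9381
χ² = 4.6460 + 13.9381 = 18.5841 ≈ 18.584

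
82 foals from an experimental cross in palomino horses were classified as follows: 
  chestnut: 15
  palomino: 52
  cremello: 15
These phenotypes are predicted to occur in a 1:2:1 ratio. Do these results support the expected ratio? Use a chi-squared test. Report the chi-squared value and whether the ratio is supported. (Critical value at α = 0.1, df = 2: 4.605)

5.902; not consistent

Expected counts for N = 82 under a 1:2:1 ratio (total parts = 4):
  chestnut: 82 × 1/4 = 20.5
  palomino: 82 × 2/4 = 41
  cremello: 82 × 1/4 = 20.5
χ² = Σ (O − E)² / E
  chestnut: (15 − 20.5)² / 20.5 = 1.4756
  palomino: (52 − 41)² / 41 = 2.9512
  cremello: (15 − 20.5)² / 20.5 = 1.4756
χ² = 1.4756 + 2.9512 + 1.4756 = 5.9024 ≈ 5.902
Degrees of freedom = 3 − 1 = 2; critical value at α = 0.1 is 4.605.
Since 5.902 > 4.605, we reject the null hypothesis — the data do not fit the 1:2:1 ratio.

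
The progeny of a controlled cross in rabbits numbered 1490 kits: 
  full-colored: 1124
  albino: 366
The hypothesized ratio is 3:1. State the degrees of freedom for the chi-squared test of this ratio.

A goodness-of-fit test with 2 phenotype classes has df = 2 − 1 = 1.

1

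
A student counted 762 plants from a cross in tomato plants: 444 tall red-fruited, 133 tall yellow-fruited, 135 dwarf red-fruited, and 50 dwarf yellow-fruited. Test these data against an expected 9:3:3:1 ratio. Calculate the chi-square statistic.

Under the 9:3:3:1 hypothesis (Σ ratio = 16, N = 762):
  tall red-fruited: 762 × 9/16 = 428.625
  tall yellow-fruited: 762 × 3/16 = 142.875
  dwarf red-fruited: 762 × 3/16 = 142.875
  dwarf yellow-fruited: 762 × 1/16 = 47.625
χ² = Σ (O − E)² / E
  tall red-fruited: (444 − 428.625)² / 428.625 = 0.5515
  tall yellow-fruited: (133 − 142.875)² / 142.875 = 0.6825
  dwarf red-fruited: (135 − 142.875)² / 142.875 = 0.4341
  dwarf yellow-fruited: (50 − 47.625)² / 47.625 = 0.1184
χ² = 0.5515 + 0.6825 + 0.4341 + 0.1184 = 1.7865 ≈ 1.787

1.787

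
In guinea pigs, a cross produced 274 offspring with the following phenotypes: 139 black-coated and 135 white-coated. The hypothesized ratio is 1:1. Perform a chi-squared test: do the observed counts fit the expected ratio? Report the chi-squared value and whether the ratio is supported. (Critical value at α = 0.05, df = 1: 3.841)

Under the 1:1 hypothesis (Σ ratio = 2, N = 274):
  black-coated: 274 × 1/2 = 137
  white-coated: 274 × 1/2 = 137
χ² = Σ (O − E)² / E
  black-coated: (139 − 137)² / 137 = 0.0292
  white-coated: (135 − 137)² / 137 = 0.0292
χ² = 0.0292 + 0.0292 = 0.0584 ≈ 0.058
Degrees of freedom = 2 − 1 = 1; critical value at α = 0.05 is 3.841.
Since 0.058 < 3.841, we fail to reject the null hypothesis — the data are consistent with the 1:1 ratio.

0.058; consistent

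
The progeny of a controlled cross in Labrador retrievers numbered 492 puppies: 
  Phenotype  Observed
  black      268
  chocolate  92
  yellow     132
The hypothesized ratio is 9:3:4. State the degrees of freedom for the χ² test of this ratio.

A goodness-of-fit test with 3 phenotype classes has df = 3 − 1 = 2.

2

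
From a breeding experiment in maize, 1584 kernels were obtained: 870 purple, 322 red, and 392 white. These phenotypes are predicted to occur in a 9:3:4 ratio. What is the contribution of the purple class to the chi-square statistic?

0.495

Total ratio parts = 16. Expected numbers out of 1584:
  purple: 1584 × 9/16 = 891
  red: 1584 × 3/16 = 297
  white: 1584 × 4/16 = 396
Contribution of purple: (870 − 891)² / 891 = 0.4949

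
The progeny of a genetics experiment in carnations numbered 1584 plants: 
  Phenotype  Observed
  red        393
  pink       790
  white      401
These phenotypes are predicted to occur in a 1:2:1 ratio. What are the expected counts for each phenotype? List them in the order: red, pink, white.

Total ratio parts = 4. Expected numbers out of 1584:
  red: 1584 × 1/4 = 396
  pink: 1584 × 2/4 = 792
  white: 1584 × 1/4 = 396

396, 792, 396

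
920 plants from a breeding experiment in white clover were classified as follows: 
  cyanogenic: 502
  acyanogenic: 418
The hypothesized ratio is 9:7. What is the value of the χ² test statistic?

Under the 9:7 hypothesis (Σ ratio = 16, N = 920):
  cyanogenic: 920 × 9/16 = 517.5
  acyanogenic: 920 × 7/16 = 402.5
χ² = Σ (O − E)² / E
  cyanogenic: (502 − 517.5)² / 517.5 = 0.4643
  acyanogenic: (418 − 402.5)² / 402.5 = 0.5969
χ² = 0.4643 + 0.5969 = 1.0612 ≈ 1.061

1.061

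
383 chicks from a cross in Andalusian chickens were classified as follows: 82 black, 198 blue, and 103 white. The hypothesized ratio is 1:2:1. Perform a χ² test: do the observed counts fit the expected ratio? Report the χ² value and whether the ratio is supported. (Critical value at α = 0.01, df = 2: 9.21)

Total ratio parts = 4. Expected numbers out of 383:
  black: 383 × 1/4 = 95.75
  blue: 383 × 2/4 = 191.5
  white: 383 × 1/4 = 95.75
χ² = Σ (O − E)² / E
  black: (82 − 95.75)² / 95.75 = 1.9745
  blue: (198 − 191.5)² / 191.5 = 0.2206
  white: (103 − 95.75)² / 95.75 = 0.5490
χ² = 1.9745 + 0.2206 + 0.5490 = 2.7441 ≈ 2.744
Degrees of freedom = 3 − 1 = 2; critical value at α = 0.01 is 9.21.
Since 2.744 < 9.21, we fail to reject the null hypothesis — the data are consistent with the 1:2:1 ratio.

2.744; consistent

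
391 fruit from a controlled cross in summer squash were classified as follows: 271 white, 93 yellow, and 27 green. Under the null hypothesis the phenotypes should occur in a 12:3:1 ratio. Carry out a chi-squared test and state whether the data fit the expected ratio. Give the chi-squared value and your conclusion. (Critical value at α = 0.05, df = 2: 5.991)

Total ratio parts = 16. Expected numbers out of 391:
  white: 391 × 12/16 = 293.25
  yellow: 391 × 3/16 = 73.3125
  green: 391 × 1/16 = 24.4375
χ² = Σ (O − E)² / E
  white: (271 − 293.25)² / 293.25 = 1.6882
  yellow: (93 − 73.3125)² / 73.3125 = 5.2869
  green: (27 − 24.4375)² / 24.4375 = 0.2687
χ² = 1.6882 + 5.2869 + 0.2687 = 7.2438 ≈ 7.244
Degrees of freedom = 3 − 1 = 2; critical value at α = 0.05 is 5.991.
Since 7.244 > 5.991, we reject the null hypothesis — the data do not fit the 12:3:1 ratio.

7.244; not consistent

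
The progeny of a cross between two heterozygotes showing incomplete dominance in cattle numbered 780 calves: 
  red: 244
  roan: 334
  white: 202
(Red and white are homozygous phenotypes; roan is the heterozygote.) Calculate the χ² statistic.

20.605

With incomplete dominance, a heterozygote × heterozygote cross gives a 1:2:1 phenotypic ratio.
Under the 1:2:1 hypothesis (Σ ratio = 4, N = 780):
  red: 780 × 1/4 = 195
  roan: 780 × 2/4 = 390
  white: 780 × 1/4 = 195
χ² = Σ (O − E)² / E
  red: (244 − 195)² / 195 = 12.3128
  roan: (334 − 390)² / 390 = 8.0410
  white: (202 − 195)² / 195 = 0.2513
χ² = 12.3128 + 8.0410 + 0.2513 = 20.6051 ≈ 20.605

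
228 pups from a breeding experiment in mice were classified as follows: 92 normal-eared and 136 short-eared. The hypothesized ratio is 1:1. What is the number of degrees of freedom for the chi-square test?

1

A goodness-of-fit test with 2 phenotype classes has df = 2 − 1 = 1.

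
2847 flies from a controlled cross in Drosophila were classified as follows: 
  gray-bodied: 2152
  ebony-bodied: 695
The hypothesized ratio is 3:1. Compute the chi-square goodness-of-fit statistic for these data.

0.526

Total ratio parts = 4. Expected numbers out of 2847:
  gray-bodied: 2847 × 3/4 = 2135.25
  ebony-bodied: 2847 × 1/4 = 711.75
χ² = Σ (O − E)² / E
  gray-bodied: (2152 − 2135.25)² / 2135.25 = 0.1314
  ebony-bodied: (695 − 711.75)² / 711.75 = 0.3942
χ² = 0.1314 + 0.3942 = 0.5256 ≈ 0.526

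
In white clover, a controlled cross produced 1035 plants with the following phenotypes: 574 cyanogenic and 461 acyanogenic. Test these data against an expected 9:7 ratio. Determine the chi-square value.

0.263

Expected counts for N = 1035 under a 9:7 ratio (total parts = 16):
  cyanogenic: 1035 × 9/16 = 582.1875
  acyanogenic: 1035 × 7/16 = 452.8125
χ² = Σ (O − E)² / E
  cyanogenic: (574 − 582.1875)² / 582.1875 = 0.1151
  acyanogenic: (461 − 452.8125)² / 452.8125 = 0.1480
χ² = 0.1151 + 0.1480 = 0.2631 ≈ 0.263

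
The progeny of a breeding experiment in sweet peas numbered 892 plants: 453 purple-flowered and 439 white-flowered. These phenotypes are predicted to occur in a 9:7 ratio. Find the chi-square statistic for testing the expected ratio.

Expected counts for N = 892 under a 9:7 ratio (total parts = 16):
  purple-flowered: 892 × 9/16 = 501.75
  white-flowered: 892 × 7/16 = 390.25
χ² = Σ (O − E)² / E
  purple-flowered: (453 − 501.75)² / 501.75 = 4.7365
  white-flowered: (439 − 390.25)² / 390.25 = 6.0898
χ² = 4.7365 + 6.0898 = 10.8263 ≈ 10.826

10.826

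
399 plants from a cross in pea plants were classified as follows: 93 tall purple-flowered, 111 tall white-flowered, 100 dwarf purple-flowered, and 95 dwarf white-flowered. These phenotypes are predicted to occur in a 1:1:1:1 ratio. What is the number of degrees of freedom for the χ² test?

3

A goodness-of-fit test with 4 phenotype classes has df = 4 − 1 = 3.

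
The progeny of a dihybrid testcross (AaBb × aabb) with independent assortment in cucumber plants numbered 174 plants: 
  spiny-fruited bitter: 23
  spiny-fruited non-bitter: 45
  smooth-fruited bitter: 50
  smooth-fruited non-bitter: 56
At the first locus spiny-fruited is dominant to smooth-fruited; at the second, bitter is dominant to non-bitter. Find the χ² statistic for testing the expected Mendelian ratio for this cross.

A dihybrid testcross with independent assortment gives a 1:1:1:1 ratio.
Under the 1:1:1:1 hypothesis (Σ ratio = 4, N = 174):
  spiny-fruited bitter: 174 × 1/4 = 43.5
  spiny-fruited non-bitter: 174 × 1/4 = 43.5
  smooth-fruited bitter: 174 × 1/4 = 43.5
  smooth-fruited non-bitter: 174 × 1/4 = 43.5
χ² = Σ (O − E)² / E
  spiny-fruited bitter: (23 − 43.5)² / 43.5 = 9.6609
  spiny-fruited non-bitter: (45 − 43.5)² / 43.5 = 0.0517
  smooth-fruited bitter: (50 − 43.5)² / 43.5 = 0.9713
  smooth-fruited non-bitter: (56 − 43.5)² / 43.5 = 3.5920
χ² = 9.6609 + 0.0517 + 0.9713 + 3.5920 = 14.2759 ≈ 14.276

14.276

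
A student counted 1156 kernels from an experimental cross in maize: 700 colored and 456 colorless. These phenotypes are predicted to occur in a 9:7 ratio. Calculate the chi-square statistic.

8.700

The 9:7 ratio has 16 parts, so with N = 1156 the expected counts are:
  colored: 1156 × 9/16 = 650.25
  colorless: 1156 × 7/16 = 505.75
χ² = Σ (O − E)² / E
  colored: (700 − 650.25)² / 650.25 = 3.8063
  colorless: (456 − 505.75)² / 505.75 = 4.8938
χ² = 3.8063 + 4.8938 = 8.7001 ≈ 8.700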